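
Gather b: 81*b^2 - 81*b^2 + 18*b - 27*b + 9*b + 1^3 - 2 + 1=0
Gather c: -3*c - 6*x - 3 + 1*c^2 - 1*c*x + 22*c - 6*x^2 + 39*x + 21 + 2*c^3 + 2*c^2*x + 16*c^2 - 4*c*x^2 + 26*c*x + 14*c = 2*c^3 + c^2*(2*x + 17) + c*(-4*x^2 + 25*x + 33) - 6*x^2 + 33*x + 18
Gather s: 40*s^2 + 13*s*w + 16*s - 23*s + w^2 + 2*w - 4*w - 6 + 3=40*s^2 + s*(13*w - 7) + w^2 - 2*w - 3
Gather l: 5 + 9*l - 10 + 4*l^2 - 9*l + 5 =4*l^2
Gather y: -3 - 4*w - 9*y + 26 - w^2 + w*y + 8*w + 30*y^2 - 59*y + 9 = -w^2 + 4*w + 30*y^2 + y*(w - 68) + 32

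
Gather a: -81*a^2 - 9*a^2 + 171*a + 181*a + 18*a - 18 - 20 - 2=-90*a^2 + 370*a - 40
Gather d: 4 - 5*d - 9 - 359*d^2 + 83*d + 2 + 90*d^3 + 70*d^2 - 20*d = 90*d^3 - 289*d^2 + 58*d - 3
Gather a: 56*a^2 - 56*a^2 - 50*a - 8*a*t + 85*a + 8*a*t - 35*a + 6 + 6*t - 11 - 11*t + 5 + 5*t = 0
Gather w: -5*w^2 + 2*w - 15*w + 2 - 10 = -5*w^2 - 13*w - 8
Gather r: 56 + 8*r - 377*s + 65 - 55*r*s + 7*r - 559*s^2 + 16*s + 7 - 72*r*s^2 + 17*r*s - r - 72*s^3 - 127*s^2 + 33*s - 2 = r*(-72*s^2 - 38*s + 14) - 72*s^3 - 686*s^2 - 328*s + 126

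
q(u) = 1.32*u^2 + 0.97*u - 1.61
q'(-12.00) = -30.71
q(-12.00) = 176.83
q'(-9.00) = -22.79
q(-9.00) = 96.58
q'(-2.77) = -6.34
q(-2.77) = 5.83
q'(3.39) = 9.92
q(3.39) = 16.85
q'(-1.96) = -4.20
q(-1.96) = 1.56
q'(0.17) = 1.42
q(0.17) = -1.41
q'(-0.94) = -1.51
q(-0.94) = -1.36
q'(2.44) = 7.41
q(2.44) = 8.62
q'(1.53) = 5.01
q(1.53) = 2.96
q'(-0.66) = -0.77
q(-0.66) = -1.68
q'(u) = 2.64*u + 0.97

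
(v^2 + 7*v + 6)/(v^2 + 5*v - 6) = (v + 1)/(v - 1)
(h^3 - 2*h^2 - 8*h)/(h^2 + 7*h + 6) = h*(h^2 - 2*h - 8)/(h^2 + 7*h + 6)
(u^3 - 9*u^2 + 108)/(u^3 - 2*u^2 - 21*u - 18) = (u - 6)/(u + 1)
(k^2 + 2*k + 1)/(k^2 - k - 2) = (k + 1)/(k - 2)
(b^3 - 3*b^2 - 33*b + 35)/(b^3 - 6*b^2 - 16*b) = (-b^3 + 3*b^2 + 33*b - 35)/(b*(-b^2 + 6*b + 16))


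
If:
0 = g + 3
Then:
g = -3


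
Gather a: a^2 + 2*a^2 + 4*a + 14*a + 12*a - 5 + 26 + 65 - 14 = 3*a^2 + 30*a + 72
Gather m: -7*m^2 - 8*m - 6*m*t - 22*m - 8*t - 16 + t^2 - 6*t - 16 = -7*m^2 + m*(-6*t - 30) + t^2 - 14*t - 32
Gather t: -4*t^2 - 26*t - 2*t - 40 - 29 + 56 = -4*t^2 - 28*t - 13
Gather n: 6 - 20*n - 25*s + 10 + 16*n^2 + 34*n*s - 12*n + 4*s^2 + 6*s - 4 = 16*n^2 + n*(34*s - 32) + 4*s^2 - 19*s + 12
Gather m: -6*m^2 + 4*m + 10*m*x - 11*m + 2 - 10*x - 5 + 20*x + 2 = -6*m^2 + m*(10*x - 7) + 10*x - 1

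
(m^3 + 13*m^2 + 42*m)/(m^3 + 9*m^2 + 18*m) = (m + 7)/(m + 3)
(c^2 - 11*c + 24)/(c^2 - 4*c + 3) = (c - 8)/(c - 1)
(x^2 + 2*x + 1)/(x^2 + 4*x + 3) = (x + 1)/(x + 3)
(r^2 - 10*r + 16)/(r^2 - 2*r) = (r - 8)/r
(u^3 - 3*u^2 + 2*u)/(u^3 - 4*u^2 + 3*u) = (u - 2)/(u - 3)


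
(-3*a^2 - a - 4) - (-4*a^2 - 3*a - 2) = a^2 + 2*a - 2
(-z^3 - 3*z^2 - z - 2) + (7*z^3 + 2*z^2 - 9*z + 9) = 6*z^3 - z^2 - 10*z + 7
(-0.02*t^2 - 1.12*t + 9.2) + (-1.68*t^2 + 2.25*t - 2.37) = -1.7*t^2 + 1.13*t + 6.83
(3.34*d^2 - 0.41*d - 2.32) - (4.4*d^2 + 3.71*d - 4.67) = -1.06*d^2 - 4.12*d + 2.35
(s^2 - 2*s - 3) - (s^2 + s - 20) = 17 - 3*s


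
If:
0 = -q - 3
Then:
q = -3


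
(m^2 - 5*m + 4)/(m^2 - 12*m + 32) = (m - 1)/(m - 8)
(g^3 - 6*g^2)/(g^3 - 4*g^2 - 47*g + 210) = g^2/(g^2 + 2*g - 35)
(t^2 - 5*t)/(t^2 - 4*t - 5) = t/(t + 1)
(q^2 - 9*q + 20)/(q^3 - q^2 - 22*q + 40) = (q - 5)/(q^2 + 3*q - 10)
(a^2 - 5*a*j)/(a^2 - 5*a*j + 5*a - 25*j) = a/(a + 5)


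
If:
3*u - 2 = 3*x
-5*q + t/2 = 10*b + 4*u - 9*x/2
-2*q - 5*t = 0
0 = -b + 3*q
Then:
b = 15*x/352 - 5/22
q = 5*x/352 - 5/66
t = 1/33 - x/176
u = x + 2/3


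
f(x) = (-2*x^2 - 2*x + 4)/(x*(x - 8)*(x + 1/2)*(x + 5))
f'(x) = (-4*x - 2)/(x*(x - 8)*(x + 1/2)*(x + 5)) - (-2*x^2 - 2*x + 4)/(x*(x - 8)*(x + 1/2)*(x + 5)^2) - (-2*x^2 - 2*x + 4)/(x*(x - 8)*(x + 1/2)^2*(x + 5)) - (-2*x^2 - 2*x + 4)/(x*(x - 8)^2*(x + 1/2)*(x + 5)) - (-2*x^2 - 2*x + 4)/(x^2*(x - 8)*(x + 1/2)*(x + 5)) = 4*(4*x^5 + x^4 - 26*x^3 - 13*x^2 + 332*x + 80)/(x^2*(4*x^6 - 20*x^5 - 307*x^4 + 670*x^3 + 7289*x^2 + 6640*x + 1600))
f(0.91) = -0.01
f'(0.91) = 0.12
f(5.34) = 0.07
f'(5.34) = 0.02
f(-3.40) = 0.07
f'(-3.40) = -0.06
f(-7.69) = -0.04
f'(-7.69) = -0.02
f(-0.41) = 3.15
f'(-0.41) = -27.86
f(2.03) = 0.04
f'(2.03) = 0.01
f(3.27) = 0.05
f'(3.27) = 0.01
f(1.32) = 0.02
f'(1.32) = 0.04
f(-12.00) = -0.01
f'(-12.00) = 0.00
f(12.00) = -0.03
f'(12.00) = 0.01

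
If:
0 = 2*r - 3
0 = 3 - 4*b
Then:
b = 3/4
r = 3/2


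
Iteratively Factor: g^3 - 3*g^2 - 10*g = (g - 5)*(g^2 + 2*g) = g*(g - 5)*(g + 2)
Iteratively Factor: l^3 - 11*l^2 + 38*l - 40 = (l - 2)*(l^2 - 9*l + 20) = (l - 5)*(l - 2)*(l - 4)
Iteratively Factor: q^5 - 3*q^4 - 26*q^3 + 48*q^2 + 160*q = (q + 2)*(q^4 - 5*q^3 - 16*q^2 + 80*q) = (q - 5)*(q + 2)*(q^3 - 16*q) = q*(q - 5)*(q + 2)*(q^2 - 16) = q*(q - 5)*(q + 2)*(q + 4)*(q - 4)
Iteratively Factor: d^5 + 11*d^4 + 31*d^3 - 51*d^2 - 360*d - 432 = (d + 4)*(d^4 + 7*d^3 + 3*d^2 - 63*d - 108) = (d - 3)*(d + 4)*(d^3 + 10*d^2 + 33*d + 36) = (d - 3)*(d + 4)^2*(d^2 + 6*d + 9) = (d - 3)*(d + 3)*(d + 4)^2*(d + 3)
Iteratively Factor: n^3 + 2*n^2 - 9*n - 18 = (n + 2)*(n^2 - 9) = (n + 2)*(n + 3)*(n - 3)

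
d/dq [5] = 0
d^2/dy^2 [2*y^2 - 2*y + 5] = 4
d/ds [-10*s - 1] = -10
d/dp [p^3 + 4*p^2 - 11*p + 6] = 3*p^2 + 8*p - 11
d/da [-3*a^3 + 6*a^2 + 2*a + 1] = -9*a^2 + 12*a + 2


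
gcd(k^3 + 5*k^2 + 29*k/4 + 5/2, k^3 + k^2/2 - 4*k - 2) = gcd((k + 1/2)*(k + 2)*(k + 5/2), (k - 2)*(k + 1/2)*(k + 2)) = k^2 + 5*k/2 + 1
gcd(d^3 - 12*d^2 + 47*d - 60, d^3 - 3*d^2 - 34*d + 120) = d^2 - 9*d + 20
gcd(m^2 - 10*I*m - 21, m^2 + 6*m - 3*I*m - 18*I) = m - 3*I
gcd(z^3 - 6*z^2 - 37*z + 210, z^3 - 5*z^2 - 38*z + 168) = z^2 - z - 42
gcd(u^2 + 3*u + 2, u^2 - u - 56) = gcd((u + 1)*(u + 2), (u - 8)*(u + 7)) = 1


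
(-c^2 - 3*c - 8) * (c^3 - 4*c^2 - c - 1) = -c^5 + c^4 + 5*c^3 + 36*c^2 + 11*c + 8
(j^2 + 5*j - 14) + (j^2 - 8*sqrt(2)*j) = 2*j^2 - 8*sqrt(2)*j + 5*j - 14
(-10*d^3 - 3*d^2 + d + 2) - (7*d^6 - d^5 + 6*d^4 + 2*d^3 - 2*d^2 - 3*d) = -7*d^6 + d^5 - 6*d^4 - 12*d^3 - d^2 + 4*d + 2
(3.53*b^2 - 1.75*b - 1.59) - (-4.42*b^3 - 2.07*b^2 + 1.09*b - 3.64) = 4.42*b^3 + 5.6*b^2 - 2.84*b + 2.05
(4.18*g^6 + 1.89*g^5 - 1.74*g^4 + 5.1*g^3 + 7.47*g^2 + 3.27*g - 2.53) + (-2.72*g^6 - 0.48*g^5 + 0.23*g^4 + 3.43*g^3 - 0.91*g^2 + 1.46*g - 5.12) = 1.46*g^6 + 1.41*g^5 - 1.51*g^4 + 8.53*g^3 + 6.56*g^2 + 4.73*g - 7.65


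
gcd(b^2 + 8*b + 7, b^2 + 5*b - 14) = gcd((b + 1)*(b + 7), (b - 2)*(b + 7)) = b + 7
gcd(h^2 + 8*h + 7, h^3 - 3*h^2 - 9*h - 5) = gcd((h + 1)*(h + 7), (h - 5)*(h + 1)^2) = h + 1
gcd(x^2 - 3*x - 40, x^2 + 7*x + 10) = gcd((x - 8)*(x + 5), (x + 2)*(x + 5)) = x + 5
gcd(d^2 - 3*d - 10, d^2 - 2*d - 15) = d - 5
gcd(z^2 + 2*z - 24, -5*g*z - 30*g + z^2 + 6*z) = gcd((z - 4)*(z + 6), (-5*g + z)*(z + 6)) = z + 6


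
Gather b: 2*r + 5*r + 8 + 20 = 7*r + 28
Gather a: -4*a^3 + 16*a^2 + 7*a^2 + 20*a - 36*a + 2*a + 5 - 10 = -4*a^3 + 23*a^2 - 14*a - 5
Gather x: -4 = -4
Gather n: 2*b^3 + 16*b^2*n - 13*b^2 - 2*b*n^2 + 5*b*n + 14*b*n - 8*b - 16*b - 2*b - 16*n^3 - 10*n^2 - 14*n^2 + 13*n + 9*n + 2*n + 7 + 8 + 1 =2*b^3 - 13*b^2 - 26*b - 16*n^3 + n^2*(-2*b - 24) + n*(16*b^2 + 19*b + 24) + 16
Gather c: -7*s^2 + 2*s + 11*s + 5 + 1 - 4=-7*s^2 + 13*s + 2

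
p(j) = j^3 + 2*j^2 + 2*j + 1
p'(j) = 3*j^2 + 4*j + 2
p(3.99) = 104.34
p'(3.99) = 65.72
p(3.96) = 102.38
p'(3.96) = 64.88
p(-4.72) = -69.04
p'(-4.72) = 49.96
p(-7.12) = -272.80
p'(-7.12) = 125.60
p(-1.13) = -0.15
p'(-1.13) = 1.31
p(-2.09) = -3.57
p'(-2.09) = 6.74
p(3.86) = 96.03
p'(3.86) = 62.14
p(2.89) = 47.62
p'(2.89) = 38.62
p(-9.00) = -584.00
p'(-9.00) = 209.00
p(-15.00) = -2954.00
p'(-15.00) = 617.00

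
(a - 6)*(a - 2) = a^2 - 8*a + 12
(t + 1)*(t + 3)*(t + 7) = t^3 + 11*t^2 + 31*t + 21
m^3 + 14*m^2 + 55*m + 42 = (m + 1)*(m + 6)*(m + 7)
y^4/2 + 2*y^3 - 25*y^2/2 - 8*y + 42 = (y/2 + 1)*(y - 3)*(y - 2)*(y + 7)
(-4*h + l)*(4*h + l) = -16*h^2 + l^2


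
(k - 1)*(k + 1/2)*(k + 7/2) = k^3 + 3*k^2 - 9*k/4 - 7/4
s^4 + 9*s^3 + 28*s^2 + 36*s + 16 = (s + 1)*(s + 2)^2*(s + 4)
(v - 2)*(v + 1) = v^2 - v - 2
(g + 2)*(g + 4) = g^2 + 6*g + 8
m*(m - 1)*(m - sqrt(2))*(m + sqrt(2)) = m^4 - m^3 - 2*m^2 + 2*m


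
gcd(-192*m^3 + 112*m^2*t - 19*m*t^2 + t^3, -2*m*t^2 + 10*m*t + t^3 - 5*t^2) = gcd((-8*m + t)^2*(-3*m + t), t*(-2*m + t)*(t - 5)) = 1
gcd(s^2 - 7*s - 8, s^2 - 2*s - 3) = s + 1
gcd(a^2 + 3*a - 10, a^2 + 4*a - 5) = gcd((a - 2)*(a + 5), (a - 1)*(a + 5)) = a + 5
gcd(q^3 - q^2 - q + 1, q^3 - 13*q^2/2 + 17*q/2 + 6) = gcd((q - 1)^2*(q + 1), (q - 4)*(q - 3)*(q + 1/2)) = 1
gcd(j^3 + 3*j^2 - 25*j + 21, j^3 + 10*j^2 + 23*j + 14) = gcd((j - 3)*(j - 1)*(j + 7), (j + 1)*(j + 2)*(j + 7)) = j + 7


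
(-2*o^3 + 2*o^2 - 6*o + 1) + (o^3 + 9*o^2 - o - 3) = -o^3 + 11*o^2 - 7*o - 2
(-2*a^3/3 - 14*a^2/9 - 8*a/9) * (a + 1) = -2*a^4/3 - 20*a^3/9 - 22*a^2/9 - 8*a/9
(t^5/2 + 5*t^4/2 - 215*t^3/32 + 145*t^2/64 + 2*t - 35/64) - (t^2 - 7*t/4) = t^5/2 + 5*t^4/2 - 215*t^3/32 + 81*t^2/64 + 15*t/4 - 35/64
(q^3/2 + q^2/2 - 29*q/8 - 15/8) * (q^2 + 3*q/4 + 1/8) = q^5/2 + 7*q^4/8 - 51*q^3/16 - 145*q^2/32 - 119*q/64 - 15/64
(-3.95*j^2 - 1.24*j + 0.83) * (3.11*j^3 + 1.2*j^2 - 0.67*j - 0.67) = -12.2845*j^5 - 8.5964*j^4 + 3.7398*j^3 + 4.4733*j^2 + 0.2747*j - 0.5561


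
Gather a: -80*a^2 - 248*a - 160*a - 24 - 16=-80*a^2 - 408*a - 40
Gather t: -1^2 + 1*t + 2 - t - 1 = 0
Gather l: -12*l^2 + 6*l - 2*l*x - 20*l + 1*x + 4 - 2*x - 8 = -12*l^2 + l*(-2*x - 14) - x - 4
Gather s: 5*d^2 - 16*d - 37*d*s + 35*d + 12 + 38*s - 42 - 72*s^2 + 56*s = 5*d^2 + 19*d - 72*s^2 + s*(94 - 37*d) - 30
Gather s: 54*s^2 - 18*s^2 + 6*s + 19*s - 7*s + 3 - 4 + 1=36*s^2 + 18*s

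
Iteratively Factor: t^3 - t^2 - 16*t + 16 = (t - 1)*(t^2 - 16) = (t - 1)*(t + 4)*(t - 4)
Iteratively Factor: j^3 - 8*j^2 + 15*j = (j)*(j^2 - 8*j + 15) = j*(j - 3)*(j - 5)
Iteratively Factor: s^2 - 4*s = (s - 4)*(s)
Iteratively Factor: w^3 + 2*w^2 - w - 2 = (w + 2)*(w^2 - 1) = (w + 1)*(w + 2)*(w - 1)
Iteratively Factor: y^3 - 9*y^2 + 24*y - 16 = (y - 1)*(y^2 - 8*y + 16) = (y - 4)*(y - 1)*(y - 4)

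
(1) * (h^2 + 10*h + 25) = h^2 + 10*h + 25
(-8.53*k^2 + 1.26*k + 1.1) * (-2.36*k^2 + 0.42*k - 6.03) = 20.1308*k^4 - 6.5562*k^3 + 49.3691*k^2 - 7.1358*k - 6.633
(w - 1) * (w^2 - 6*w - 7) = w^3 - 7*w^2 - w + 7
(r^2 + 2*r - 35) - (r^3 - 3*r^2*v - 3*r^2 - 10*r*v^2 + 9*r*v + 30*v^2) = -r^3 + 3*r^2*v + 4*r^2 + 10*r*v^2 - 9*r*v + 2*r - 30*v^2 - 35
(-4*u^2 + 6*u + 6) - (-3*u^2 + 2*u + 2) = -u^2 + 4*u + 4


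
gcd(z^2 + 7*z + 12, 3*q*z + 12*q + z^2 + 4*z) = z + 4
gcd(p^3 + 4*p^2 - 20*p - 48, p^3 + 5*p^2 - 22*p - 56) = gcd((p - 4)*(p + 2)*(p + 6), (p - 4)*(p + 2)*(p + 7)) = p^2 - 2*p - 8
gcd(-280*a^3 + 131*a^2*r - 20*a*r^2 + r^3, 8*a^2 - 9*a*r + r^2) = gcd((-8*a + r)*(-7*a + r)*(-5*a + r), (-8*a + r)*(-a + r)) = -8*a + r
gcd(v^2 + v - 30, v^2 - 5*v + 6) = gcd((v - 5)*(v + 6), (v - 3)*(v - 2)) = 1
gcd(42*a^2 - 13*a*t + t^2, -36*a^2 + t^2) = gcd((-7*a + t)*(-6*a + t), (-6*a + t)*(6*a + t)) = -6*a + t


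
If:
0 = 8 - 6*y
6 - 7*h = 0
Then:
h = 6/7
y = 4/3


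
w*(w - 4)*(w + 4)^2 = w^4 + 4*w^3 - 16*w^2 - 64*w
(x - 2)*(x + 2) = x^2 - 4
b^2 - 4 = (b - 2)*(b + 2)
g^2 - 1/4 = (g - 1/2)*(g + 1/2)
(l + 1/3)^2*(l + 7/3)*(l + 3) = l^4 + 6*l^3 + 32*l^2/3 + 142*l/27 + 7/9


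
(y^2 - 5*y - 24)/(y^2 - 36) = (y^2 - 5*y - 24)/(y^2 - 36)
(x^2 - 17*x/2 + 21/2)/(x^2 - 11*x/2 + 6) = (x - 7)/(x - 4)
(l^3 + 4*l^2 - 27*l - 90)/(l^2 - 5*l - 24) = (l^2 + l - 30)/(l - 8)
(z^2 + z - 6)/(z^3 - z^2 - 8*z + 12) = 1/(z - 2)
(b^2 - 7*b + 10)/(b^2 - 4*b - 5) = (b - 2)/(b + 1)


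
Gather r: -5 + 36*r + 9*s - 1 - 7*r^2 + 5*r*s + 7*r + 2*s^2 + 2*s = -7*r^2 + r*(5*s + 43) + 2*s^2 + 11*s - 6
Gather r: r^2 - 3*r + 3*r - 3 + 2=r^2 - 1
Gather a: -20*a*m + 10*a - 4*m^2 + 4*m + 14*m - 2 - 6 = a*(10 - 20*m) - 4*m^2 + 18*m - 8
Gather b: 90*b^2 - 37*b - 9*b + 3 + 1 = 90*b^2 - 46*b + 4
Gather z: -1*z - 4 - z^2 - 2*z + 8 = -z^2 - 3*z + 4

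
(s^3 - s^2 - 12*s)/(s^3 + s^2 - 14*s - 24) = s/(s + 2)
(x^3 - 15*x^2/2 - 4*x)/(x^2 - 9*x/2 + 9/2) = x*(2*x^2 - 15*x - 8)/(2*x^2 - 9*x + 9)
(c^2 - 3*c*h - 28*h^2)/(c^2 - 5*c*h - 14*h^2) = (c + 4*h)/(c + 2*h)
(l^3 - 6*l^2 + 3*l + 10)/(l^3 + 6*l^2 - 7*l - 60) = (l^3 - 6*l^2 + 3*l + 10)/(l^3 + 6*l^2 - 7*l - 60)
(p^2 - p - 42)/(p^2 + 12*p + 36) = (p - 7)/(p + 6)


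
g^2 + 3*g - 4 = (g - 1)*(g + 4)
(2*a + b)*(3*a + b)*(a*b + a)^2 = 6*a^4*b^2 + 12*a^4*b + 6*a^4 + 5*a^3*b^3 + 10*a^3*b^2 + 5*a^3*b + a^2*b^4 + 2*a^2*b^3 + a^2*b^2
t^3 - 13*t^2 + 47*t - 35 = (t - 7)*(t - 5)*(t - 1)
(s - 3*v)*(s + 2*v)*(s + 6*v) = s^3 + 5*s^2*v - 12*s*v^2 - 36*v^3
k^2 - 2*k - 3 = (k - 3)*(k + 1)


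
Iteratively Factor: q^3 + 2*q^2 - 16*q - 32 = (q + 2)*(q^2 - 16) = (q + 2)*(q + 4)*(q - 4)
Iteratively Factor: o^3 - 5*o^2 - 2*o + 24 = (o - 4)*(o^2 - o - 6) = (o - 4)*(o + 2)*(o - 3)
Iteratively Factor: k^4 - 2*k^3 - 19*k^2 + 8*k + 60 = (k + 2)*(k^3 - 4*k^2 - 11*k + 30) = (k - 2)*(k + 2)*(k^2 - 2*k - 15) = (k - 2)*(k + 2)*(k + 3)*(k - 5)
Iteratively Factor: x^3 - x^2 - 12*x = (x - 4)*(x^2 + 3*x) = (x - 4)*(x + 3)*(x)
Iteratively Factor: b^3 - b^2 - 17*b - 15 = (b + 1)*(b^2 - 2*b - 15) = (b + 1)*(b + 3)*(b - 5)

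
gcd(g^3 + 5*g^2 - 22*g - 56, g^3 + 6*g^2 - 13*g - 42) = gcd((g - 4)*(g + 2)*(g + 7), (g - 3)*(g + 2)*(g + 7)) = g^2 + 9*g + 14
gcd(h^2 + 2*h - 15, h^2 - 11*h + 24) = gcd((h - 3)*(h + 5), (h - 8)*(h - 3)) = h - 3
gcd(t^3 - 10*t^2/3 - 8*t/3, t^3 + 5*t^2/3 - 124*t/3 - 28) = t + 2/3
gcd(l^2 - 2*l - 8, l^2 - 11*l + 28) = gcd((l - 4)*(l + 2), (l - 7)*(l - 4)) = l - 4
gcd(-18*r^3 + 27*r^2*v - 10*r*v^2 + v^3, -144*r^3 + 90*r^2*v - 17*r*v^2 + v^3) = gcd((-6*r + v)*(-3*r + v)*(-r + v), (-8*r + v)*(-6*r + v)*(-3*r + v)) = 18*r^2 - 9*r*v + v^2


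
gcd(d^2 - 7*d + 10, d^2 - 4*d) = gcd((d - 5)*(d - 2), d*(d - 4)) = 1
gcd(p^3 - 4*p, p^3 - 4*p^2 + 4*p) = p^2 - 2*p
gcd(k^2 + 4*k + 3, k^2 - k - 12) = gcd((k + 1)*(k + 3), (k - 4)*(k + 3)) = k + 3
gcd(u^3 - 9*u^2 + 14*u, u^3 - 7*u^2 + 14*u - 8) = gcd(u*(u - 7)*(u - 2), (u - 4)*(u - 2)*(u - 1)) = u - 2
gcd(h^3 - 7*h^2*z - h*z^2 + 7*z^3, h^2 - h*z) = -h + z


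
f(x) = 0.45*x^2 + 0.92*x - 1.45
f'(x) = 0.9*x + 0.92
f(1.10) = 0.11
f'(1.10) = 1.91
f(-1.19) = -1.91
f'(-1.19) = -0.15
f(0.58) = -0.77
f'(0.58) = 1.44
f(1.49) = 0.92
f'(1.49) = 2.26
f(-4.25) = 2.77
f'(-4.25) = -2.90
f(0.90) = -0.26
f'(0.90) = 1.73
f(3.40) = 6.88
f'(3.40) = 3.98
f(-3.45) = 0.73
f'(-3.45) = -2.18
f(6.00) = 20.27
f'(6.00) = 6.32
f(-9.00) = 26.72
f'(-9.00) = -7.18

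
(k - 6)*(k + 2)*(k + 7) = k^3 + 3*k^2 - 40*k - 84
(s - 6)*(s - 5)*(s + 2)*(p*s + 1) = p*s^4 - 9*p*s^3 + 8*p*s^2 + 60*p*s + s^3 - 9*s^2 + 8*s + 60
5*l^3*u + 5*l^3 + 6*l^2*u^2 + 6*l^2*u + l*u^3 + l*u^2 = (l + u)*(5*l + u)*(l*u + l)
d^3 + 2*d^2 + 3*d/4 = d*(d + 1/2)*(d + 3/2)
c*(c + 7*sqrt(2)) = c^2 + 7*sqrt(2)*c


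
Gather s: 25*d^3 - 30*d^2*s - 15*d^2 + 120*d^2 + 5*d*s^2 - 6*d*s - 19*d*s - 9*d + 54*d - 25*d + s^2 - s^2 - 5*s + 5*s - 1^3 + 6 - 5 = 25*d^3 + 105*d^2 + 5*d*s^2 + 20*d + s*(-30*d^2 - 25*d)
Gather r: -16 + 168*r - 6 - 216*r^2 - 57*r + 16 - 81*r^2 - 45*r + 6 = -297*r^2 + 66*r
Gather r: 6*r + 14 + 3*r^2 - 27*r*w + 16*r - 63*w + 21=3*r^2 + r*(22 - 27*w) - 63*w + 35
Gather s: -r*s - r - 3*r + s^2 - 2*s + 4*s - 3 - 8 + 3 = -4*r + s^2 + s*(2 - r) - 8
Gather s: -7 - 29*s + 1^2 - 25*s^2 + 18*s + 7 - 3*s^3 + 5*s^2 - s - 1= -3*s^3 - 20*s^2 - 12*s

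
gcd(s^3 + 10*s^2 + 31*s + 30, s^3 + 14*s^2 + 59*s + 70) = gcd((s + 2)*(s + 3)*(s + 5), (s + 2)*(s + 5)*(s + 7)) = s^2 + 7*s + 10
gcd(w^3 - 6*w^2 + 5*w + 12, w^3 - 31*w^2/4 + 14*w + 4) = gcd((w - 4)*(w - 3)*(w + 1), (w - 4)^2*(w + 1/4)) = w - 4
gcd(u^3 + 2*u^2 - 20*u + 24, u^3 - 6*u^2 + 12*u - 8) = u^2 - 4*u + 4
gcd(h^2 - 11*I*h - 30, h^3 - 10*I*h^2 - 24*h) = h - 6*I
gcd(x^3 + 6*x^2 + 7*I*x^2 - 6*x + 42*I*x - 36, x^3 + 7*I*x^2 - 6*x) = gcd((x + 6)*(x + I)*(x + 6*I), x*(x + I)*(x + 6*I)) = x^2 + 7*I*x - 6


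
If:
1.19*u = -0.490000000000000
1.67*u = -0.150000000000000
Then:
No Solution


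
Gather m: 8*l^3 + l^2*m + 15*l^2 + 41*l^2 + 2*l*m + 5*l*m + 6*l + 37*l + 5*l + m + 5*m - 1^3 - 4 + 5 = 8*l^3 + 56*l^2 + 48*l + m*(l^2 + 7*l + 6)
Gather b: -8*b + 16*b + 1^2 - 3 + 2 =8*b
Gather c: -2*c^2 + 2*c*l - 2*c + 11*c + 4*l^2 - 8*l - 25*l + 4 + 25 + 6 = -2*c^2 + c*(2*l + 9) + 4*l^2 - 33*l + 35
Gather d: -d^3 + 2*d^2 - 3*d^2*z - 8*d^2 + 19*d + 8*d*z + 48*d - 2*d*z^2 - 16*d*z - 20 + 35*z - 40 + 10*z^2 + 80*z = -d^3 + d^2*(-3*z - 6) + d*(-2*z^2 - 8*z + 67) + 10*z^2 + 115*z - 60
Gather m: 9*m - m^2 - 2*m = -m^2 + 7*m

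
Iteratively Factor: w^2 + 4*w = (w + 4)*(w)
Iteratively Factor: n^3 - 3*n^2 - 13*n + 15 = (n - 1)*(n^2 - 2*n - 15) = (n - 5)*(n - 1)*(n + 3)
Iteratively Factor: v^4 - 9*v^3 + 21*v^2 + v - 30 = (v - 3)*(v^3 - 6*v^2 + 3*v + 10) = (v - 3)*(v + 1)*(v^2 - 7*v + 10) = (v - 3)*(v - 2)*(v + 1)*(v - 5)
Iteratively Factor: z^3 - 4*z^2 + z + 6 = (z - 3)*(z^2 - z - 2) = (z - 3)*(z - 2)*(z + 1)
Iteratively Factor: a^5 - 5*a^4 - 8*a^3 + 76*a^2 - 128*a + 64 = (a - 2)*(a^4 - 3*a^3 - 14*a^2 + 48*a - 32) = (a - 2)*(a - 1)*(a^3 - 2*a^2 - 16*a + 32) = (a - 2)*(a - 1)*(a + 4)*(a^2 - 6*a + 8) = (a - 2)^2*(a - 1)*(a + 4)*(a - 4)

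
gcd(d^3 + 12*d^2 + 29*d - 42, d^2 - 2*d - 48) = d + 6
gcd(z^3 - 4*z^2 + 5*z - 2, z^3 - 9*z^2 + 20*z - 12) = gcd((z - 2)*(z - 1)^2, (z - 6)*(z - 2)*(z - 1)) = z^2 - 3*z + 2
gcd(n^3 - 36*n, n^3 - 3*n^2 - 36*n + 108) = n^2 - 36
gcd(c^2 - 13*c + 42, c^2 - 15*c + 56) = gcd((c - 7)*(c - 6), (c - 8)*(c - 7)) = c - 7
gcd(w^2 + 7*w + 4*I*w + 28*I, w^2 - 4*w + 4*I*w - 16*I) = w + 4*I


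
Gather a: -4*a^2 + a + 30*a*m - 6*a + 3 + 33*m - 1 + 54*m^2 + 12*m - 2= -4*a^2 + a*(30*m - 5) + 54*m^2 + 45*m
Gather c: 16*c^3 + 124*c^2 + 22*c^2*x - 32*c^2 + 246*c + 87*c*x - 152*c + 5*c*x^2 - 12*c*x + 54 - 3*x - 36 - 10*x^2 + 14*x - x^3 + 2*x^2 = 16*c^3 + c^2*(22*x + 92) + c*(5*x^2 + 75*x + 94) - x^3 - 8*x^2 + 11*x + 18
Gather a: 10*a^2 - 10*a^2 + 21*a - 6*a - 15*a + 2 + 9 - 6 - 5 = 0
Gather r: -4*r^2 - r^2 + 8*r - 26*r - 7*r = -5*r^2 - 25*r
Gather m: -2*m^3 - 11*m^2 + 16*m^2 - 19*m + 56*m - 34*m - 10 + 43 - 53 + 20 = -2*m^3 + 5*m^2 + 3*m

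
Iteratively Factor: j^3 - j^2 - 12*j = (j)*(j^2 - j - 12) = j*(j + 3)*(j - 4)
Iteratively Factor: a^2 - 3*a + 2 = (a - 2)*(a - 1)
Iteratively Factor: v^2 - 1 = (v - 1)*(v + 1)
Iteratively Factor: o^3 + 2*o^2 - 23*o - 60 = (o - 5)*(o^2 + 7*o + 12) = (o - 5)*(o + 4)*(o + 3)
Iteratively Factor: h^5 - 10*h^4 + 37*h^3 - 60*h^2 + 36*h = (h - 2)*(h^4 - 8*h^3 + 21*h^2 - 18*h) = (h - 3)*(h - 2)*(h^3 - 5*h^2 + 6*h) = h*(h - 3)*(h - 2)*(h^2 - 5*h + 6) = h*(h - 3)^2*(h - 2)*(h - 2)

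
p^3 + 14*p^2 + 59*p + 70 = (p + 2)*(p + 5)*(p + 7)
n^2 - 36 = (n - 6)*(n + 6)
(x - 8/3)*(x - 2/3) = x^2 - 10*x/3 + 16/9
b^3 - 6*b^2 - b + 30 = (b - 5)*(b - 3)*(b + 2)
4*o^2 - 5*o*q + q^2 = (-4*o + q)*(-o + q)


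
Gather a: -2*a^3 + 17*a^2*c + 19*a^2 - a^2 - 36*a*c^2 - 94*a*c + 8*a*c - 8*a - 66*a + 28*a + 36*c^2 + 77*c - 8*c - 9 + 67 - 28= -2*a^3 + a^2*(17*c + 18) + a*(-36*c^2 - 86*c - 46) + 36*c^2 + 69*c + 30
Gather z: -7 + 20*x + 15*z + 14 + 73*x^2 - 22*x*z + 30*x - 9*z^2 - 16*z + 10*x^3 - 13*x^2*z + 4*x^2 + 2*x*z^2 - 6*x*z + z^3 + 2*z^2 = 10*x^3 + 77*x^2 + 50*x + z^3 + z^2*(2*x - 7) + z*(-13*x^2 - 28*x - 1) + 7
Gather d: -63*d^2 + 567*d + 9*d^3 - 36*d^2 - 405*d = 9*d^3 - 99*d^2 + 162*d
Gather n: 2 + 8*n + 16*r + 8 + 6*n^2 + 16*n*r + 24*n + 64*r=6*n^2 + n*(16*r + 32) + 80*r + 10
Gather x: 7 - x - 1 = 6 - x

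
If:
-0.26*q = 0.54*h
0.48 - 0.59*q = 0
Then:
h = -0.39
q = 0.81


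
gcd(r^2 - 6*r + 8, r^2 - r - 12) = r - 4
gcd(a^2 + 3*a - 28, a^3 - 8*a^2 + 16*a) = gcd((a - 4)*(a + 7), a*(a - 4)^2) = a - 4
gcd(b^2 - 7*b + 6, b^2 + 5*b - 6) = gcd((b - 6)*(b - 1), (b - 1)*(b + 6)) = b - 1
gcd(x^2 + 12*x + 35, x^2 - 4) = 1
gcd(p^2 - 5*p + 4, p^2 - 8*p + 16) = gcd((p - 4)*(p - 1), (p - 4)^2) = p - 4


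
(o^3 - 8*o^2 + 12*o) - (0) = o^3 - 8*o^2 + 12*o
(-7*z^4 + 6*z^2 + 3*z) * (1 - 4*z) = 28*z^5 - 7*z^4 - 24*z^3 - 6*z^2 + 3*z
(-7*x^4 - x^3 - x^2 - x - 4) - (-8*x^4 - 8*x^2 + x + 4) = x^4 - x^3 + 7*x^2 - 2*x - 8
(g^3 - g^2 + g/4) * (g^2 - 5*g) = g^5 - 6*g^4 + 21*g^3/4 - 5*g^2/4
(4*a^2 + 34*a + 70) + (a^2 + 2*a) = 5*a^2 + 36*a + 70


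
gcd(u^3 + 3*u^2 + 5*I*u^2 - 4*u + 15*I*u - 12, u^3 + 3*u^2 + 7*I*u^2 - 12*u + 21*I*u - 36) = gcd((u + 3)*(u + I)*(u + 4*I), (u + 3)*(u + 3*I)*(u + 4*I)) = u^2 + u*(3 + 4*I) + 12*I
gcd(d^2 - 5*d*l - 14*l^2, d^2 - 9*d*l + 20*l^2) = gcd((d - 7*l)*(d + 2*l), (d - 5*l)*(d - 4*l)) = 1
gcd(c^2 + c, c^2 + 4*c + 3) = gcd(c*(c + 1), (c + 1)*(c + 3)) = c + 1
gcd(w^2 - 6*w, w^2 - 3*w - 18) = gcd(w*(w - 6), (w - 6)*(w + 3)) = w - 6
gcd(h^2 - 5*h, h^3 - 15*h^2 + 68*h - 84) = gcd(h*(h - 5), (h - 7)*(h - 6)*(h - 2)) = 1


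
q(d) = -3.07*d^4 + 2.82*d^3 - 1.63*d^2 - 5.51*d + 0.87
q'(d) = -12.28*d^3 + 8.46*d^2 - 3.26*d - 5.51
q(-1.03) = -1.72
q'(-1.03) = 20.24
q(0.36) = -1.24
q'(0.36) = -6.16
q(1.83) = -31.82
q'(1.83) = -58.40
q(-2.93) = -294.17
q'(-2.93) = 385.56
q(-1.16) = -4.89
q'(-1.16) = 28.82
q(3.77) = -512.13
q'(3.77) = -555.55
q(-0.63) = 2.51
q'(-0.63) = 2.97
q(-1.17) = -5.18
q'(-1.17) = 29.55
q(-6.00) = -4612.59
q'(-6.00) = 2971.09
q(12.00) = -59086.53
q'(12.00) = -20046.23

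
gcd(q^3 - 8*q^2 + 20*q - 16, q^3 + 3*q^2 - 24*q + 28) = q^2 - 4*q + 4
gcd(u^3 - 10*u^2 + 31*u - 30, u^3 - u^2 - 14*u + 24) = u^2 - 5*u + 6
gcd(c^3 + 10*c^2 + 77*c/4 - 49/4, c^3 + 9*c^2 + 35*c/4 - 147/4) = c^2 + 21*c/2 + 49/2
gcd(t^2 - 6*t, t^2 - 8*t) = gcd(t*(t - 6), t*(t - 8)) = t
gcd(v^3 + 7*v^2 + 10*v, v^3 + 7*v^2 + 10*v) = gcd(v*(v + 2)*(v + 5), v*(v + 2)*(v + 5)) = v^3 + 7*v^2 + 10*v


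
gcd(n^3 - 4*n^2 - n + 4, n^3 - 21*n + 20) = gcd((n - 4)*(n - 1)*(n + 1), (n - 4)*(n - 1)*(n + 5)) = n^2 - 5*n + 4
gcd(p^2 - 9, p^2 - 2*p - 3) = p - 3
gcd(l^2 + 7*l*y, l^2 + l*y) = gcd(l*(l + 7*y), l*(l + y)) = l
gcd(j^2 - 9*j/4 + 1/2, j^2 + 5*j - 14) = j - 2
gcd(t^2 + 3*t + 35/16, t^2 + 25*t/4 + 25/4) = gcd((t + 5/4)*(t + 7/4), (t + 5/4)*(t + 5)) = t + 5/4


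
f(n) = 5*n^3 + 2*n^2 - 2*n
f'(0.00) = -2.00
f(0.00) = 0.00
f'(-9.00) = 1177.00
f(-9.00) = -3465.00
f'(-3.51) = 168.76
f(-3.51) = -184.56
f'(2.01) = 66.64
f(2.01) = 44.66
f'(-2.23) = 63.67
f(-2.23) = -41.04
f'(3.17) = 161.41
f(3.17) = 173.03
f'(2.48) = 100.18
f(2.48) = 83.61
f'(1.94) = 62.21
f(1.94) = 40.15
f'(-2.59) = 88.26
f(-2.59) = -68.27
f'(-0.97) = 8.23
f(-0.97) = -0.74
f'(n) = 15*n^2 + 4*n - 2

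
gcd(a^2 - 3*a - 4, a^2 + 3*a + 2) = a + 1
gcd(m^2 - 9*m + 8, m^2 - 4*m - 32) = m - 8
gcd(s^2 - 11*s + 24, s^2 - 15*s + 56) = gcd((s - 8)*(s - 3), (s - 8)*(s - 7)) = s - 8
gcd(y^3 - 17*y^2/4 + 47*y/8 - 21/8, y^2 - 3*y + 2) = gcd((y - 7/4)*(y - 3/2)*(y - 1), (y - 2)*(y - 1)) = y - 1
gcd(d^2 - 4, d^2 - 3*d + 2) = d - 2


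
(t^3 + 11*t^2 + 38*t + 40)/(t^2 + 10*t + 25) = (t^2 + 6*t + 8)/(t + 5)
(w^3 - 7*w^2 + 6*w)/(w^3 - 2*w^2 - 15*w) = (-w^2 + 7*w - 6)/(-w^2 + 2*w + 15)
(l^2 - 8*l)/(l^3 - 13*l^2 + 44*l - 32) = l/(l^2 - 5*l + 4)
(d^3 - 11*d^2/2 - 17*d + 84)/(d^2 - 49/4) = 2*(d^2 - 2*d - 24)/(2*d + 7)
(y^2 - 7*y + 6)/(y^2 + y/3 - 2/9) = 9*(y^2 - 7*y + 6)/(9*y^2 + 3*y - 2)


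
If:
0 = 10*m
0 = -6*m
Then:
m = 0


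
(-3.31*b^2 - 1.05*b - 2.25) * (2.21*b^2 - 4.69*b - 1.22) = -7.3151*b^4 + 13.2034*b^3 + 3.9902*b^2 + 11.8335*b + 2.745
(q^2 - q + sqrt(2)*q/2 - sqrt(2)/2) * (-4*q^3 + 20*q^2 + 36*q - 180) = -4*q^5 - 2*sqrt(2)*q^4 + 24*q^4 + 16*q^3 + 12*sqrt(2)*q^3 - 216*q^2 + 8*sqrt(2)*q^2 - 108*sqrt(2)*q + 180*q + 90*sqrt(2)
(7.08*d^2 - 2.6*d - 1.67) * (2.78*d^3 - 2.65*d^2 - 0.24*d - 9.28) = 19.6824*d^5 - 25.99*d^4 + 0.5482*d^3 - 60.6529*d^2 + 24.5288*d + 15.4976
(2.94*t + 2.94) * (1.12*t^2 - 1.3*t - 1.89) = 3.2928*t^3 - 0.5292*t^2 - 9.3786*t - 5.5566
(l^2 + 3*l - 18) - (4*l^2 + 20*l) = -3*l^2 - 17*l - 18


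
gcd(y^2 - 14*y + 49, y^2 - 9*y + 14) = y - 7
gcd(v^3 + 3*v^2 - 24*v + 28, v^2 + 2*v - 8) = v - 2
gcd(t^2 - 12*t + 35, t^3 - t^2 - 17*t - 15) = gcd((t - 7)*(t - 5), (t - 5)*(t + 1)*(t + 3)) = t - 5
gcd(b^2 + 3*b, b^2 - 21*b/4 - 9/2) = 1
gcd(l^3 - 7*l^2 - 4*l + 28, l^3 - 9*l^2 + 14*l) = l^2 - 9*l + 14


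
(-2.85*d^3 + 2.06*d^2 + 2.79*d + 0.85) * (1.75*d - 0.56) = -4.9875*d^4 + 5.201*d^3 + 3.7289*d^2 - 0.0749000000000002*d - 0.476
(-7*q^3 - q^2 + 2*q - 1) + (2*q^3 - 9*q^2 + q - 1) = -5*q^3 - 10*q^2 + 3*q - 2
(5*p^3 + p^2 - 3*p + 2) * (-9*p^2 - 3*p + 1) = -45*p^5 - 24*p^4 + 29*p^3 - 8*p^2 - 9*p + 2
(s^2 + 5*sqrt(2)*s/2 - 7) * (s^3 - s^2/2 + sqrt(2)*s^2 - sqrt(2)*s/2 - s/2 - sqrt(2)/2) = s^5 - s^4/2 + 7*sqrt(2)*s^4/2 - 5*s^3/2 - 7*sqrt(2)*s^3/4 - 35*sqrt(2)*s^2/4 + s^2 + s + 7*sqrt(2)*s/2 + 7*sqrt(2)/2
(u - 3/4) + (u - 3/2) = 2*u - 9/4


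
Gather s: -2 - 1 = -3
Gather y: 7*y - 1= 7*y - 1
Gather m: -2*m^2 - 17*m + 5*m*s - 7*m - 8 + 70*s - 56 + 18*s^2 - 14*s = -2*m^2 + m*(5*s - 24) + 18*s^2 + 56*s - 64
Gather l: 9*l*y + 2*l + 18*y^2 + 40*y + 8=l*(9*y + 2) + 18*y^2 + 40*y + 8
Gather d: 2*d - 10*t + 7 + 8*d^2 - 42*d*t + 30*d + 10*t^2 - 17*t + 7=8*d^2 + d*(32 - 42*t) + 10*t^2 - 27*t + 14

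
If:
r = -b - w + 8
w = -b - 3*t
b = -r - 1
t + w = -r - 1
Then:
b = 9/2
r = -11/2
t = -9/2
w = 9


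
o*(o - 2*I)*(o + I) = o^3 - I*o^2 + 2*o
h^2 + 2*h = h*(h + 2)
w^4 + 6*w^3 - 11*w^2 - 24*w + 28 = (w - 2)*(w - 1)*(w + 2)*(w + 7)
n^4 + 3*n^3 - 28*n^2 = n^2*(n - 4)*(n + 7)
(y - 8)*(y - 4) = y^2 - 12*y + 32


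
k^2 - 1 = (k - 1)*(k + 1)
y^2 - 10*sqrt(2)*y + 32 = (y - 8*sqrt(2))*(y - 2*sqrt(2))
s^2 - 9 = (s - 3)*(s + 3)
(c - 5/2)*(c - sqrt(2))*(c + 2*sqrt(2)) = c^3 - 5*c^2/2 + sqrt(2)*c^2 - 4*c - 5*sqrt(2)*c/2 + 10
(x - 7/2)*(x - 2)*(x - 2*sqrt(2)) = x^3 - 11*x^2/2 - 2*sqrt(2)*x^2 + 7*x + 11*sqrt(2)*x - 14*sqrt(2)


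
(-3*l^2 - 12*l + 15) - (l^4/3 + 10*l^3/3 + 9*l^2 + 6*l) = -l^4/3 - 10*l^3/3 - 12*l^2 - 18*l + 15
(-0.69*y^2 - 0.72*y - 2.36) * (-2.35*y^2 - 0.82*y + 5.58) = 1.6215*y^4 + 2.2578*y^3 + 2.2862*y^2 - 2.0824*y - 13.1688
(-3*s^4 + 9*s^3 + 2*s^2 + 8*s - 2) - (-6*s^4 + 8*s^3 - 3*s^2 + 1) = 3*s^4 + s^3 + 5*s^2 + 8*s - 3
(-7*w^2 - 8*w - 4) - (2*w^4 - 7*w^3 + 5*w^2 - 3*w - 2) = -2*w^4 + 7*w^3 - 12*w^2 - 5*w - 2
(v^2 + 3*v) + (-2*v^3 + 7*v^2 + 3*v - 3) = -2*v^3 + 8*v^2 + 6*v - 3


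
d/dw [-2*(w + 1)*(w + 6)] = -4*w - 14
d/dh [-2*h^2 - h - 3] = -4*h - 1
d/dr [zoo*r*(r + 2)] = zoo*(r + 1)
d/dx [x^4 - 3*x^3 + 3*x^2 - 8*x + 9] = 4*x^3 - 9*x^2 + 6*x - 8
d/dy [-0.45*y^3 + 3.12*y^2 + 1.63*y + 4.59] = -1.35*y^2 + 6.24*y + 1.63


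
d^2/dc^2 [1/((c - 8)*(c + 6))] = 2*((c - 8)^2 + (c - 8)*(c + 6) + (c + 6)^2)/((c - 8)^3*(c + 6)^3)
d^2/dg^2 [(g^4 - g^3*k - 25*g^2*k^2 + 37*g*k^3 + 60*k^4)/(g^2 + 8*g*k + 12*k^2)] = 2*(g^6 + 24*g^5*k + 228*g^4*k^2 + 953*g^3*k^3 + 1656*g^2*k^4 - 324*g*k^5 - 4032*k^6)/(g^6 + 24*g^5*k + 228*g^4*k^2 + 1088*g^3*k^3 + 2736*g^2*k^4 + 3456*g*k^5 + 1728*k^6)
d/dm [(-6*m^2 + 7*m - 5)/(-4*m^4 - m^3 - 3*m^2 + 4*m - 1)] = (-48*m^5 + 78*m^4 - 66*m^3 - 18*m^2 - 18*m + 13)/(16*m^8 + 8*m^7 + 25*m^6 - 26*m^5 + 9*m^4 - 22*m^3 + 22*m^2 - 8*m + 1)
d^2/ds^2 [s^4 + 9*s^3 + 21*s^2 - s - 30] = 12*s^2 + 54*s + 42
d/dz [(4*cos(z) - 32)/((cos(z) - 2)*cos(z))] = 4*(sin(z) + 16*sin(z)/cos(z)^2 - 16*tan(z))/(cos(z) - 2)^2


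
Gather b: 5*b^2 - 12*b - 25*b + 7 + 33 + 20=5*b^2 - 37*b + 60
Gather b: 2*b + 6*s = 2*b + 6*s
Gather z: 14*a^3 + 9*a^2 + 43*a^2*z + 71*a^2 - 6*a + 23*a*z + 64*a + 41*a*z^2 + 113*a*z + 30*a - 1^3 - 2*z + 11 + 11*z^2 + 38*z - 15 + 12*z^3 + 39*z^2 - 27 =14*a^3 + 80*a^2 + 88*a + 12*z^3 + z^2*(41*a + 50) + z*(43*a^2 + 136*a + 36) - 32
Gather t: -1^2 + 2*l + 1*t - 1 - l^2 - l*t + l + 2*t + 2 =-l^2 + 3*l + t*(3 - l)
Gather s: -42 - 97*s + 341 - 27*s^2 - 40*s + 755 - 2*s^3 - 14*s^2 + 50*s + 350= -2*s^3 - 41*s^2 - 87*s + 1404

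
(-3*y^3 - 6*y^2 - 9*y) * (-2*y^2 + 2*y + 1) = 6*y^5 + 6*y^4 + 3*y^3 - 24*y^2 - 9*y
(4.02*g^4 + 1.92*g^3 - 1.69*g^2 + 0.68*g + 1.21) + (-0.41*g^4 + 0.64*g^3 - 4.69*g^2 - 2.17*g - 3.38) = 3.61*g^4 + 2.56*g^3 - 6.38*g^2 - 1.49*g - 2.17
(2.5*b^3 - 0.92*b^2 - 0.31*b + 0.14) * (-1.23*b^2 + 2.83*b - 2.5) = -3.075*b^5 + 8.2066*b^4 - 8.4723*b^3 + 1.2505*b^2 + 1.1712*b - 0.35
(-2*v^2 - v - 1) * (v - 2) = -2*v^3 + 3*v^2 + v + 2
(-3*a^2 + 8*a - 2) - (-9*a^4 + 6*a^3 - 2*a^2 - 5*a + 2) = 9*a^4 - 6*a^3 - a^2 + 13*a - 4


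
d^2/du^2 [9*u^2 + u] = 18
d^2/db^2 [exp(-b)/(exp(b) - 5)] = ((exp(b) - 5)^2 + (exp(b) - 5)*exp(b) + 2*exp(2*b))*exp(-b)/(exp(b) - 5)^3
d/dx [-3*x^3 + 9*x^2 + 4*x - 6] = -9*x^2 + 18*x + 4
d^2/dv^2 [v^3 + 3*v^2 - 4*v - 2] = 6*v + 6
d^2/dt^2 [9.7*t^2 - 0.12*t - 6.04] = 19.4000000000000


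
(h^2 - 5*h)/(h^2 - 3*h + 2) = h*(h - 5)/(h^2 - 3*h + 2)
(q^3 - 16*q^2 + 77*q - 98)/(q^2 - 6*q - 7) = (q^2 - 9*q + 14)/(q + 1)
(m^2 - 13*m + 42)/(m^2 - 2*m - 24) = (m - 7)/(m + 4)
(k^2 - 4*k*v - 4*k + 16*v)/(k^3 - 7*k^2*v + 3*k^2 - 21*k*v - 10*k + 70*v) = (k^2 - 4*k*v - 4*k + 16*v)/(k^3 - 7*k^2*v + 3*k^2 - 21*k*v - 10*k + 70*v)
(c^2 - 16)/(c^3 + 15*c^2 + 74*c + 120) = (c - 4)/(c^2 + 11*c + 30)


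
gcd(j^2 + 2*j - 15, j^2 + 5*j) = j + 5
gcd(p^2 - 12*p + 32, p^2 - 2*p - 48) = p - 8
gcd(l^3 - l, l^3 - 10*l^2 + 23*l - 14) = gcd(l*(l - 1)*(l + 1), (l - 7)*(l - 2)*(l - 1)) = l - 1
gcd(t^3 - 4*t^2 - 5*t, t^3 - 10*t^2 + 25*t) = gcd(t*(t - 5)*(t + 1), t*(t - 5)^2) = t^2 - 5*t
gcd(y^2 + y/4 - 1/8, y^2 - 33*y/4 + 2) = y - 1/4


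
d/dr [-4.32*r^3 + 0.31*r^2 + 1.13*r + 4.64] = -12.96*r^2 + 0.62*r + 1.13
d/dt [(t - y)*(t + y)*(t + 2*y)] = 3*t^2 + 4*t*y - y^2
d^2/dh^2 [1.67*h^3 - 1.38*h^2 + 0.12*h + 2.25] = 10.02*h - 2.76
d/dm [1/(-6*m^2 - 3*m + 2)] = 3*(4*m + 1)/(6*m^2 + 3*m - 2)^2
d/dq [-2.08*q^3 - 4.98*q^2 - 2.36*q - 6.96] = -6.24*q^2 - 9.96*q - 2.36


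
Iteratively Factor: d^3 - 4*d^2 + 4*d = (d - 2)*(d^2 - 2*d) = (d - 2)^2*(d)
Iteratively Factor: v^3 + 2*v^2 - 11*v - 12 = (v + 4)*(v^2 - 2*v - 3) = (v + 1)*(v + 4)*(v - 3)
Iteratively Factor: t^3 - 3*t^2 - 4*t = (t + 1)*(t^2 - 4*t) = t*(t + 1)*(t - 4)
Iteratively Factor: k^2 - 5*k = (k - 5)*(k)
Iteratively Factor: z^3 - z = (z - 1)*(z^2 + z) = (z - 1)*(z + 1)*(z)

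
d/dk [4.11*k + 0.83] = 4.11000000000000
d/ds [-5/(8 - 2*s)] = -5/(2*(s - 4)^2)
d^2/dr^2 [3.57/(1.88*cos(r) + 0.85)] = (12.617808*sin(r)^2 + 5.70486*cos(r) + 12.617808)/(1.88*cos(r) + 0.85)^3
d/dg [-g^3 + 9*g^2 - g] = -3*g^2 + 18*g - 1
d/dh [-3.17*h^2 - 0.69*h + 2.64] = -6.34*h - 0.69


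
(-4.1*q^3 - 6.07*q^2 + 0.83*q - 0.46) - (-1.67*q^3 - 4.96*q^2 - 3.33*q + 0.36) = -2.43*q^3 - 1.11*q^2 + 4.16*q - 0.82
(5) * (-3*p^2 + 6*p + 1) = -15*p^2 + 30*p + 5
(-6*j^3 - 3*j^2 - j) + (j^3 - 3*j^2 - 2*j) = -5*j^3 - 6*j^2 - 3*j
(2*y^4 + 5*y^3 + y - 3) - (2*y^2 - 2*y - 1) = 2*y^4 + 5*y^3 - 2*y^2 + 3*y - 2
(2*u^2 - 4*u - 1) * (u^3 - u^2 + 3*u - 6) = 2*u^5 - 6*u^4 + 9*u^3 - 23*u^2 + 21*u + 6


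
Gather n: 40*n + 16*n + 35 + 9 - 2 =56*n + 42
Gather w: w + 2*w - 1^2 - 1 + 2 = 3*w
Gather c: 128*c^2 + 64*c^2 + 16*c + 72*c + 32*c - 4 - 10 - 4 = 192*c^2 + 120*c - 18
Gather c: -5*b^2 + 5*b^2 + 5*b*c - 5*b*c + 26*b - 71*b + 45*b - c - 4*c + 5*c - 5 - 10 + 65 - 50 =0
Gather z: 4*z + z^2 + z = z^2 + 5*z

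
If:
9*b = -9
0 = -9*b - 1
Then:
No Solution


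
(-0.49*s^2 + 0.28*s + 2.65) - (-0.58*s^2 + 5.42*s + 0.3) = 0.09*s^2 - 5.14*s + 2.35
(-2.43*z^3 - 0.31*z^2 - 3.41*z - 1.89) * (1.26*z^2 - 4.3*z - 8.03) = -3.0618*z^5 + 10.0584*z^4 + 16.5493*z^3 + 14.7709*z^2 + 35.5093*z + 15.1767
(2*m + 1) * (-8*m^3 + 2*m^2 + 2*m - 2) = -16*m^4 - 4*m^3 + 6*m^2 - 2*m - 2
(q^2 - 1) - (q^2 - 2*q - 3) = 2*q + 2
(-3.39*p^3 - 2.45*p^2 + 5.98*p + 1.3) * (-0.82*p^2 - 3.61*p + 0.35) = 2.7798*p^5 + 14.2469*p^4 + 2.7544*p^3 - 23.5113*p^2 - 2.6*p + 0.455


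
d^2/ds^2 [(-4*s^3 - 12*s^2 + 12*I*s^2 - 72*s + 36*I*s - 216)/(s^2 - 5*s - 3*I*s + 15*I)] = (-464*s^3 + s^2*(-1296 + 2880*I) + s*(15120 + 10368*I) - 432 - 25920*I)/(s^6 + s^5*(-15 - 9*I) + s^4*(48 + 135*I) + s^3*(280 - 648*I) + s^2*(-2025 + 720*I) + s*(3375 + 2025*I) - 3375*I)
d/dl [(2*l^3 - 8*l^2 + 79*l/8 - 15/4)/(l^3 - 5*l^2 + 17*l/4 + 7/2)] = 2*(-16*l^2 - 86*l + 101)/(16*l^4 - 96*l^3 + 88*l^2 + 168*l + 49)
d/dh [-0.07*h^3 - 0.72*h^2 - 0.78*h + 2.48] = -0.21*h^2 - 1.44*h - 0.78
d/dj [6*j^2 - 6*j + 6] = 12*j - 6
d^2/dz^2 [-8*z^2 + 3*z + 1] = -16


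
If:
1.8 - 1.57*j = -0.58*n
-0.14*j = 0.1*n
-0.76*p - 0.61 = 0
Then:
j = 0.76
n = -1.06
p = -0.80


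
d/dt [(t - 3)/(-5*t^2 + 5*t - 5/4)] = 4*(2*t - 11)/(5*(8*t^3 - 12*t^2 + 6*t - 1))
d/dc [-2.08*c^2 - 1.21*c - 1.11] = -4.16*c - 1.21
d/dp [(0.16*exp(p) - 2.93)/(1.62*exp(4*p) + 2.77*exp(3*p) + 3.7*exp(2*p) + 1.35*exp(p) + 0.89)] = (-0.7776*exp(4*p) + 18.1*exp(3*p) + 23.7563*exp(2*p) + 21.682*exp(p) + 4.0979)*exp(p)/(2.6244*exp(8*p) + 8.9748*exp(7*p) + 19.6609*exp(6*p) + 24.872*exp(5*p) + 24.0526*exp(4*p) + 14.9206*exp(3*p) + 8.4085*exp(2*p) + 2.403*exp(p) + 0.7921)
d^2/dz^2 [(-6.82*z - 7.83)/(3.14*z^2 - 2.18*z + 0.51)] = (-(6.28*z - 2.18)*(6.82*z + 7.83)*(12.56*z - 4.36) + (128.4888*z + 19.4372)*(3.14*z^2 - 2.18*z + 0.51))/(3.14*z^2 - 2.18*z + 0.51)^3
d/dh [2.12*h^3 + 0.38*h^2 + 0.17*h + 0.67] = 6.36*h^2 + 0.76*h + 0.17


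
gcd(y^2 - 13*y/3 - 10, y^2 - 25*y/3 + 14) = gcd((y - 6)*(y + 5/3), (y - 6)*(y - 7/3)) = y - 6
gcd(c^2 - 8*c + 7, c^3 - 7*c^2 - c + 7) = c^2 - 8*c + 7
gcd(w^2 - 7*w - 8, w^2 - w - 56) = w - 8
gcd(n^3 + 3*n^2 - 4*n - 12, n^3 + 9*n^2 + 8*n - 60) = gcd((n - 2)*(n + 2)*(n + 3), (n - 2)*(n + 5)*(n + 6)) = n - 2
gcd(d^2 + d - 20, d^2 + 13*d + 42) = 1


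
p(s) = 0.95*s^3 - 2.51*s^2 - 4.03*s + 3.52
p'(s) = 2.85*s^2 - 5.02*s - 4.03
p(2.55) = -7.33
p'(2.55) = 1.70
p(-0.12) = 3.97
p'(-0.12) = -3.39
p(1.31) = -3.93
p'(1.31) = -5.72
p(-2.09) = -7.69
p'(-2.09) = 18.91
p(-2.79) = -25.41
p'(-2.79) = 32.16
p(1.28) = -3.76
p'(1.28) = -5.79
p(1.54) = -5.17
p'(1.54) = -5.00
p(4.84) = 32.93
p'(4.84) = 38.44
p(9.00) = 456.49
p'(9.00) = 181.64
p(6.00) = 94.18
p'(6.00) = 68.45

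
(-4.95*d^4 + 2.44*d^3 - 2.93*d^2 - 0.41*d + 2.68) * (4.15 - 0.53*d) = 2.6235*d^5 - 21.8357*d^4 + 11.6789*d^3 - 11.9422*d^2 - 3.1219*d + 11.122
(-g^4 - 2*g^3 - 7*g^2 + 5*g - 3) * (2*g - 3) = -2*g^5 - g^4 - 8*g^3 + 31*g^2 - 21*g + 9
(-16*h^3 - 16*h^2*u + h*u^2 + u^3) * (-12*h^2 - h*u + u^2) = 192*h^5 + 208*h^4*u - 12*h^3*u^2 - 29*h^2*u^3 + u^5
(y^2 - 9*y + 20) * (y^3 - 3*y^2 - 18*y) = y^5 - 12*y^4 + 29*y^3 + 102*y^2 - 360*y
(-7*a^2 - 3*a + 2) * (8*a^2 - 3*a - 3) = -56*a^4 - 3*a^3 + 46*a^2 + 3*a - 6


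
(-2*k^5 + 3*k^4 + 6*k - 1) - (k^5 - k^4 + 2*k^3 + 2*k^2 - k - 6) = -3*k^5 + 4*k^4 - 2*k^3 - 2*k^2 + 7*k + 5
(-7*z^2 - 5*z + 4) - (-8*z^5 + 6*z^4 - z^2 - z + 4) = 8*z^5 - 6*z^4 - 6*z^2 - 4*z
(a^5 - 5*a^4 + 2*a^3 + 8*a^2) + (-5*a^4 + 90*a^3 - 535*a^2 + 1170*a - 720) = a^5 - 10*a^4 + 92*a^3 - 527*a^2 + 1170*a - 720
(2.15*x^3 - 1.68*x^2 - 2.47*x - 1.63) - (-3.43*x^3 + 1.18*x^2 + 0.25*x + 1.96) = 5.58*x^3 - 2.86*x^2 - 2.72*x - 3.59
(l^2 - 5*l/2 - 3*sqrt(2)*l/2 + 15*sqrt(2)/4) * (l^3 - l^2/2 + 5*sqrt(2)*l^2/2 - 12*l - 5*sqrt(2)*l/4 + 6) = l^5 - 3*l^4 + sqrt(2)*l^4 - 73*l^3/4 - 3*sqrt(2)*l^3 + 77*sqrt(2)*l^2/4 + 117*l^2/2 - 54*sqrt(2)*l - 195*l/8 + 45*sqrt(2)/2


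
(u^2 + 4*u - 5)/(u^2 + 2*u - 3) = (u + 5)/(u + 3)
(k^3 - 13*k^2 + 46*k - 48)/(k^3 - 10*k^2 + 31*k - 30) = (k - 8)/(k - 5)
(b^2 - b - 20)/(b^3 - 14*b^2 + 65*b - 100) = (b + 4)/(b^2 - 9*b + 20)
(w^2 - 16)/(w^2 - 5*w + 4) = (w + 4)/(w - 1)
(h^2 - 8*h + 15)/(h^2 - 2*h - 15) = (h - 3)/(h + 3)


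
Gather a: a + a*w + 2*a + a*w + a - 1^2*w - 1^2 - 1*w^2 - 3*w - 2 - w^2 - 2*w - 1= a*(2*w + 4) - 2*w^2 - 6*w - 4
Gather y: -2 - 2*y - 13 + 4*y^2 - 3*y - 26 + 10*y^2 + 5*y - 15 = 14*y^2 - 56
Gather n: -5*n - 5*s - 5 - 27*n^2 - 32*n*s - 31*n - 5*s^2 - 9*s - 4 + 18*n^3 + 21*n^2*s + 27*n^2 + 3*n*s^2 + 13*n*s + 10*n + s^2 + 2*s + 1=18*n^3 + 21*n^2*s + n*(3*s^2 - 19*s - 26) - 4*s^2 - 12*s - 8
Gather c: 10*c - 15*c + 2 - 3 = -5*c - 1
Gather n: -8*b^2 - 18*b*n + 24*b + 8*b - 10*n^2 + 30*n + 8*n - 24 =-8*b^2 + 32*b - 10*n^2 + n*(38 - 18*b) - 24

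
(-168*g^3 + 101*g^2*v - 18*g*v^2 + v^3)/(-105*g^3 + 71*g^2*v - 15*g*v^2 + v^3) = (-8*g + v)/(-5*g + v)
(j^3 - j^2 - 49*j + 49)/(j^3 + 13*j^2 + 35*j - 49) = (j - 7)/(j + 7)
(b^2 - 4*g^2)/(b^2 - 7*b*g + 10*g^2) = (b + 2*g)/(b - 5*g)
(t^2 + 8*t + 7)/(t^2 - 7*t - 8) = (t + 7)/(t - 8)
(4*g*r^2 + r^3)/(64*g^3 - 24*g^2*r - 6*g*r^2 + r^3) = r^2/(16*g^2 - 10*g*r + r^2)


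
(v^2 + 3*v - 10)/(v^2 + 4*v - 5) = (v - 2)/(v - 1)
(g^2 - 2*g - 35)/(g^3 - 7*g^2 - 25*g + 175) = 1/(g - 5)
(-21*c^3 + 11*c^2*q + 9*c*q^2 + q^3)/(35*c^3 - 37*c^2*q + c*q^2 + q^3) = (3*c + q)/(-5*c + q)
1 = 1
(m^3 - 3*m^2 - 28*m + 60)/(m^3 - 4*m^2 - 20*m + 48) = (m + 5)/(m + 4)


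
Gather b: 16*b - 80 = 16*b - 80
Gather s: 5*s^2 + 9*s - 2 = 5*s^2 + 9*s - 2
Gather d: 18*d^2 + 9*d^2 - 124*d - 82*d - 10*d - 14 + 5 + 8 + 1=27*d^2 - 216*d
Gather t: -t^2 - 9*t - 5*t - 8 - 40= -t^2 - 14*t - 48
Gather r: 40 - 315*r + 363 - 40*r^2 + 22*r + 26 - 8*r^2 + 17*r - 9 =-48*r^2 - 276*r + 420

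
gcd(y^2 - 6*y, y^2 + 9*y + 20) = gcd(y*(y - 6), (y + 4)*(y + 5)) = 1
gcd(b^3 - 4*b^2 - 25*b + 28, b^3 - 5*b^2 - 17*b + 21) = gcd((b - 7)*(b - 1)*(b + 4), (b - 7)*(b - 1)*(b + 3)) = b^2 - 8*b + 7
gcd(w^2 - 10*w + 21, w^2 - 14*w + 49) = w - 7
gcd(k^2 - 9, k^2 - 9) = k^2 - 9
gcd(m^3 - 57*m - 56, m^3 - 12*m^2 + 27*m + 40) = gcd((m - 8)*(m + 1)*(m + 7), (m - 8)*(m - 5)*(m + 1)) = m^2 - 7*m - 8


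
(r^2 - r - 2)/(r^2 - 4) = (r + 1)/(r + 2)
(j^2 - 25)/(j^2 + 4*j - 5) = (j - 5)/(j - 1)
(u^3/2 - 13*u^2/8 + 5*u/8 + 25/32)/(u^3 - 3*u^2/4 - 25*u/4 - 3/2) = (-16*u^3 + 52*u^2 - 20*u - 25)/(8*(-4*u^3 + 3*u^2 + 25*u + 6))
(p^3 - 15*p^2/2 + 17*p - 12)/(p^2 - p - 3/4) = 2*(p^2 - 6*p + 8)/(2*p + 1)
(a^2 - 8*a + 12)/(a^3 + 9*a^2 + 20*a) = (a^2 - 8*a + 12)/(a*(a^2 + 9*a + 20))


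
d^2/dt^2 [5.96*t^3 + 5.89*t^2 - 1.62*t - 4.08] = 35.76*t + 11.78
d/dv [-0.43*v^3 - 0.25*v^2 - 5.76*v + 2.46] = -1.29*v^2 - 0.5*v - 5.76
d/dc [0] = 0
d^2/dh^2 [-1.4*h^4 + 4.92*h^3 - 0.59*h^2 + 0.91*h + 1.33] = -16.8*h^2 + 29.52*h - 1.18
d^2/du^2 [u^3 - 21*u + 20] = 6*u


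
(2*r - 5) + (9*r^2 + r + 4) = 9*r^2 + 3*r - 1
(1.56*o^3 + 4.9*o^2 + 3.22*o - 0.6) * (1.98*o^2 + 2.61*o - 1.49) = 3.0888*o^5 + 13.7736*o^4 + 16.8402*o^3 - 0.0848000000000013*o^2 - 6.3638*o + 0.894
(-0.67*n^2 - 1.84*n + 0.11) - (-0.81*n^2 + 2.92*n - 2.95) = 0.14*n^2 - 4.76*n + 3.06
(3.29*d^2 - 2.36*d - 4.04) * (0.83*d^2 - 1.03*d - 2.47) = 2.7307*d^4 - 5.3475*d^3 - 9.0487*d^2 + 9.9904*d + 9.9788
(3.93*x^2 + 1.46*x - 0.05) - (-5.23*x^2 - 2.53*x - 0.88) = 9.16*x^2 + 3.99*x + 0.83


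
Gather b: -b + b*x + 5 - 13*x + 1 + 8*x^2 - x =b*(x - 1) + 8*x^2 - 14*x + 6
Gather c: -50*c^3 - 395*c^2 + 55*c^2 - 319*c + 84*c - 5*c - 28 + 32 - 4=-50*c^3 - 340*c^2 - 240*c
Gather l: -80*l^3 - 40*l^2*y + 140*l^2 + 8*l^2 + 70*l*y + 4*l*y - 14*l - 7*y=-80*l^3 + l^2*(148 - 40*y) + l*(74*y - 14) - 7*y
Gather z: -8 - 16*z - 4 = -16*z - 12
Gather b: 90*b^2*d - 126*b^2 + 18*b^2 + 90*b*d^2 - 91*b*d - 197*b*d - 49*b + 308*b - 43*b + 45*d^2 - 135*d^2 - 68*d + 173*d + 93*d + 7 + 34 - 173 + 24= b^2*(90*d - 108) + b*(90*d^2 - 288*d + 216) - 90*d^2 + 198*d - 108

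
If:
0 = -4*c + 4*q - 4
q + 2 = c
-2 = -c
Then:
No Solution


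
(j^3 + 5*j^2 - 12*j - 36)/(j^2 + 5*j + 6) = (j^2 + 3*j - 18)/(j + 3)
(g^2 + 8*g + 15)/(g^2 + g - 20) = (g + 3)/(g - 4)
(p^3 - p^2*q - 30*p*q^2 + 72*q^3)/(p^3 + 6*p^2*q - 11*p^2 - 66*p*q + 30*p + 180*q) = (p^2 - 7*p*q + 12*q^2)/(p^2 - 11*p + 30)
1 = 1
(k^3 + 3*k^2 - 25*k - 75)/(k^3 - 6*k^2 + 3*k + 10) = (k^2 + 8*k + 15)/(k^2 - k - 2)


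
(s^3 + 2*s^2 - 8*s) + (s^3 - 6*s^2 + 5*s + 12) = 2*s^3 - 4*s^2 - 3*s + 12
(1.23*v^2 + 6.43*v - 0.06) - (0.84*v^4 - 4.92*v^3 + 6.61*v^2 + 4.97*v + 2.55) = -0.84*v^4 + 4.92*v^3 - 5.38*v^2 + 1.46*v - 2.61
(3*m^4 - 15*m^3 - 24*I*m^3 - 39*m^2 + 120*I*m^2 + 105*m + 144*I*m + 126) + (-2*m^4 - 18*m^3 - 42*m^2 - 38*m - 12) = m^4 - 33*m^3 - 24*I*m^3 - 81*m^2 + 120*I*m^2 + 67*m + 144*I*m + 114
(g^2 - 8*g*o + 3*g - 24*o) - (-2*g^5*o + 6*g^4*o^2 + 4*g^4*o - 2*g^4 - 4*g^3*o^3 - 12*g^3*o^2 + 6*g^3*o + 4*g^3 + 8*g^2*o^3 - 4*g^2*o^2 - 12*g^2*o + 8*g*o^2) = 2*g^5*o - 6*g^4*o^2 - 4*g^4*o + 2*g^4 + 4*g^3*o^3 + 12*g^3*o^2 - 6*g^3*o - 4*g^3 - 8*g^2*o^3 + 4*g^2*o^2 + 12*g^2*o + g^2 - 8*g*o^2 - 8*g*o + 3*g - 24*o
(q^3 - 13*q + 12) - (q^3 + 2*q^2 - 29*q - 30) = -2*q^2 + 16*q + 42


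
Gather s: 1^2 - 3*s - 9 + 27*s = 24*s - 8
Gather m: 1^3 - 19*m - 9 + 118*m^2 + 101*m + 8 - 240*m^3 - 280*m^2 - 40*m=-240*m^3 - 162*m^2 + 42*m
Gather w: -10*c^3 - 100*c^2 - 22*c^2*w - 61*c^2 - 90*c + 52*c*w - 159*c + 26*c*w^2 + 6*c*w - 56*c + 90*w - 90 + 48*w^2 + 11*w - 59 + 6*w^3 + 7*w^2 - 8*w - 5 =-10*c^3 - 161*c^2 - 305*c + 6*w^3 + w^2*(26*c + 55) + w*(-22*c^2 + 58*c + 93) - 154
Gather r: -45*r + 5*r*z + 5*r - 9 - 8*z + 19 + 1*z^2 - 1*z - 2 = r*(5*z - 40) + z^2 - 9*z + 8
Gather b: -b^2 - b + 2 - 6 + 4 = -b^2 - b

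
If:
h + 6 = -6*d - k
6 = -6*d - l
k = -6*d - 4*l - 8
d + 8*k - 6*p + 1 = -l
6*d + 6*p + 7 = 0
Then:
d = -26/29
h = -14/29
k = -4/29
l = -18/29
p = -47/174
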